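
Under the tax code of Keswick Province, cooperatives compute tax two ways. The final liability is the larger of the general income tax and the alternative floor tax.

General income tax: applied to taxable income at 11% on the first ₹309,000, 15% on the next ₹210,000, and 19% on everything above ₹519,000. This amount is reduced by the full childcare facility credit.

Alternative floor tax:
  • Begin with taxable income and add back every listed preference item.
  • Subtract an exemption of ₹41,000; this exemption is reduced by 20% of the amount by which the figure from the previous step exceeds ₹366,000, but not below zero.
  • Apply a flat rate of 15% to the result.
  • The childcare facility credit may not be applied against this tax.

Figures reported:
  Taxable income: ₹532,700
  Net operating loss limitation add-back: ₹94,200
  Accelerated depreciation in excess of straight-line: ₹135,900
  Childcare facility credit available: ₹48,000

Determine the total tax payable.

Alternative floor tax:
  Adjusted income: ₹532,700 + ₹94,200 + ₹135,900 = ₹762,800
  Exemption: 20% × (₹762,800 − ₹366,000) = ₹79,360 ≥ ₹41,000, so the exemption is fully phased out
  Base: ₹762,800 − ₹0 = ₹762,800
  ₹762,800 × 15% = ₹114,420

General income tax:
  ₹309,000 × 11% = ₹33,990
  ₹210,000 × 15% = ₹31,500
  ₹13,700 × 19% = ₹2,603
  → ₹68,093
  Less childcare facility credit ₹48,000 → ₹20,093

₹114,420 > ₹20,093, so the alternative floor tax is the binding amount.

₹114,420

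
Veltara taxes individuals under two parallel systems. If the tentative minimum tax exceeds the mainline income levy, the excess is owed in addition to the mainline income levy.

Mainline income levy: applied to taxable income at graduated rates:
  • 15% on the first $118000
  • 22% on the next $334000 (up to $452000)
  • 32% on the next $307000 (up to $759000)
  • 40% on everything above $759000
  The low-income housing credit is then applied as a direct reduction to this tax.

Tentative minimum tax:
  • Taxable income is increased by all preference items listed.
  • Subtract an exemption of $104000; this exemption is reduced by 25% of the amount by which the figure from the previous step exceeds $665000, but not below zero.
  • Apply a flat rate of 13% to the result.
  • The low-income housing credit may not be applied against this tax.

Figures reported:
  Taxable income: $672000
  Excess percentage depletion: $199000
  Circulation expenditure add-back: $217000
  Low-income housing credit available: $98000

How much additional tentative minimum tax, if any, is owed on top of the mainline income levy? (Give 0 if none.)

$77860

Tentative minimum tax:
  Adjusted income: $672000 + $199000 + $217000 = $1088000
  Exemption: 25% × ($1088000 − $665000) = $105750 ≥ $104000, so the exemption is fully phased out
  Base: $1088000 − $0 = $1088000
  $1088000 × 13% = $141440

Mainline income levy:
  $118000 × 15% = $17700
  $334000 × 22% = $73480
  $220000 × 32% = $70400
  → $161580
  Less low-income housing credit $98000 → $63580

Excess of tentative minimum tax over mainline income levy: $141440 − $63580 = $77860.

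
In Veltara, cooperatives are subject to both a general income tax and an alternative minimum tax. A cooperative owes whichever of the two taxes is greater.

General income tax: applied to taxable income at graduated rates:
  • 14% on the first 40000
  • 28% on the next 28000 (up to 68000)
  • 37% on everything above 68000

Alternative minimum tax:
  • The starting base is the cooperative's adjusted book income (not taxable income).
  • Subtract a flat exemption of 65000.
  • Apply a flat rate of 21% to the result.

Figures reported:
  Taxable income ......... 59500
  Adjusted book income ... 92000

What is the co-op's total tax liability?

11060

Alternative minimum tax:
  Base (adjusted book income): 92000
  Less exemption 65000 → base 27000
  27000 × 21% = 5670

General income tax:
  40000 × 14% = 5600
  19500 × 28% = 5460
  → 11060

11060 > 5670, so the general income tax governs.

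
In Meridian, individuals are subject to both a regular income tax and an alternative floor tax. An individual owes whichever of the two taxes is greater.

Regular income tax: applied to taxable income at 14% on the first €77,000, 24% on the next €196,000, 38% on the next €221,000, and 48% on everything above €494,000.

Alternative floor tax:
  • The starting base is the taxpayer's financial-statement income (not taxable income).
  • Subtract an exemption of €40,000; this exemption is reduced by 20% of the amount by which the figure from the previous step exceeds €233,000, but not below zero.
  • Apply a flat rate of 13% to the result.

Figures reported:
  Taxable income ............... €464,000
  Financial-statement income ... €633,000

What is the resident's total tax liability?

Regular income tax:
  €77,000 × 14% = €10,780
  €196,000 × 24% = €47,040
  €191,000 × 38% = €72,580
  → €130,400

Alternative floor tax:
  Base (financial-statement income): €633,000
  Exemption: 20% × (€633,000 − €233,000) = €80,000 ≥ €40,000, so the exemption is fully phased out
  Base: €633,000 − €0 = €633,000
  €633,000 × 13% = €82,290

€130,400 > €82,290, so the regular income tax governs.

€130,400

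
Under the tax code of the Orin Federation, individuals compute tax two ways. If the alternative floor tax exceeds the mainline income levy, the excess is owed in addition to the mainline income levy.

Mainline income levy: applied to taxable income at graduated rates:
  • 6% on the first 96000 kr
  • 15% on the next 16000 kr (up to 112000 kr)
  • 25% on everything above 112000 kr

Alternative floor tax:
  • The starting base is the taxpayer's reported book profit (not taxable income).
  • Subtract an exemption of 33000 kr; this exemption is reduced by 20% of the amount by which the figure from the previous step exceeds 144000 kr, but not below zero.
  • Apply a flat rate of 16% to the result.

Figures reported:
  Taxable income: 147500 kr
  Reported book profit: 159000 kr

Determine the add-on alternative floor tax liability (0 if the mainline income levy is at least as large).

3605 kr

Alternative floor tax:
  Base (reported book profit): 159000 kr
  Exemption: 33000 kr − 20% × (159000 kr − 144000 kr) = 33000 kr − 3000 kr = 30000 kr
  Base: 159000 kr − 30000 kr = 129000 kr
  129000 kr × 16% = 20640 kr

Mainline income levy:
  96000 kr × 6% = 5760 kr
  16000 kr × 15% = 2400 kr
  35500 kr × 25% = 8875 kr
  → 17035 kr

Excess of alternative floor tax over mainline income levy: 20640 kr − 17035 kr = 3605 kr.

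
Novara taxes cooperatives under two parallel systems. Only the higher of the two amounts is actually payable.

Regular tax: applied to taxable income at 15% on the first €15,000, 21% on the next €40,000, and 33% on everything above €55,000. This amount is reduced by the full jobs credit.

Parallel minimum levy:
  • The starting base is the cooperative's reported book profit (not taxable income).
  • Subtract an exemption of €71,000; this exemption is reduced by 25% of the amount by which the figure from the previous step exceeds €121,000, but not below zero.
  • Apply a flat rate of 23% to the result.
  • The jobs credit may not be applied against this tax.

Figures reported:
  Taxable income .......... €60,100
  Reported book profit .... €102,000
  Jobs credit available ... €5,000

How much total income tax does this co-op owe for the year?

€7,333

Regular tax:
  €15,000 × 15% = €2,250
  €40,000 × 21% = €8,400
  €5,100 × 33% = €1,683
  → €12,333
  Less jobs credit €5,000 → €7,333

Parallel minimum levy:
  Base (reported book profit): €102,000
  Exemption: €102,000 ≤ €121,000, so full €71,000 applies
  Base: €102,000 − €71,000 = €31,000
  €31,000 × 23% = €7,130

€7,333 > €7,130, so the regular tax governs.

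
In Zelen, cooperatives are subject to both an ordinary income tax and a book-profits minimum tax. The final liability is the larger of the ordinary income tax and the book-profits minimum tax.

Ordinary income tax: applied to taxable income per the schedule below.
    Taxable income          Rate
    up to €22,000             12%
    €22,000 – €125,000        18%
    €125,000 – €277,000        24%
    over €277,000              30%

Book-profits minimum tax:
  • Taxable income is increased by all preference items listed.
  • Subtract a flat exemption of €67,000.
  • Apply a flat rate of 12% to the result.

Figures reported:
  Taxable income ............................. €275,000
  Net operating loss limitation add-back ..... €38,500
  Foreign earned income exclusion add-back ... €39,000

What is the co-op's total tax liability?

€57,180

Ordinary income tax:
  €22,000 × 12% = €2,640
  €103,000 × 18% = €18,540
  €150,000 × 24% = €36,000
  → €57,180

Book-profits minimum tax:
  Adjusted income: €275,000 + €38,500 + €39,000 = €352,500
  Less exemption €67,000 → base €285,500
  €285,500 × 12% = €34,260

€57,180 > €34,260, so the ordinary income tax governs.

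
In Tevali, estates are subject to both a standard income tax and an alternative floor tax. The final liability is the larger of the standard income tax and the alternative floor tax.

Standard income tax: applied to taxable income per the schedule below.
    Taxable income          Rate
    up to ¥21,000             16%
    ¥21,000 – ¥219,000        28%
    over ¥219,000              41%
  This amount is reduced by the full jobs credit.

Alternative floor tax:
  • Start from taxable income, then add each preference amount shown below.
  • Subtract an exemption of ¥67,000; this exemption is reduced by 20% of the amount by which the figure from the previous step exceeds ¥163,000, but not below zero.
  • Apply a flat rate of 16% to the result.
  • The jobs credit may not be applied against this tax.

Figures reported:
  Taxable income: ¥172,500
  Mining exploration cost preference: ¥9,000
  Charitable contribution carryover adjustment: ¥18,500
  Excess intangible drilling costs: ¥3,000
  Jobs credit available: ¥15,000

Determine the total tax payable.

¥30,780

Alternative floor tax:
  Adjusted income: ¥172,500 + ¥9,000 + ¥18,500 + ¥3,000 = ¥203,000
  Exemption: ¥67,000 − 20% × (¥203,000 − ¥163,000) = ¥67,000 − ¥8,000 = ¥59,000
  Base: ¥203,000 − ¥59,000 = ¥144,000
  ¥144,000 × 16% = ¥23,040

Standard income tax:
  ¥21,000 × 16% = ¥3,360
  ¥151,500 × 28% = ¥42,420
  → ¥45,780
  Less jobs credit ¥15,000 → ¥30,780

¥30,780 > ¥23,040, so the standard income tax governs.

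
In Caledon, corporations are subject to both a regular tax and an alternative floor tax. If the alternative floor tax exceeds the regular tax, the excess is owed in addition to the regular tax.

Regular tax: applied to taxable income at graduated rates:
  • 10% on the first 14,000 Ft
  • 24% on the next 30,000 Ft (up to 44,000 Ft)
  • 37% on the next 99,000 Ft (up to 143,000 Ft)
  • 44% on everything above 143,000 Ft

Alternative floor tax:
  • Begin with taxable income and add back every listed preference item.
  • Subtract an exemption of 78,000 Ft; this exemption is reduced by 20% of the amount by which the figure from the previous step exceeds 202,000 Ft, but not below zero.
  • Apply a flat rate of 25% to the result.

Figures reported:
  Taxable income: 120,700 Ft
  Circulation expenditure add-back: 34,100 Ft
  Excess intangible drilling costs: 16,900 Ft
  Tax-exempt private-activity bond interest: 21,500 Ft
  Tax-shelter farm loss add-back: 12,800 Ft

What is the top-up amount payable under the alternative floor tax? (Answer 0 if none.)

Regular tax:
  14,000 Ft × 10% = 1,400 Ft
  30,000 Ft × 24% = 7,200 Ft
  76,700 Ft × 37% = 28,379 Ft
  → 36,979 Ft

Alternative floor tax:
  Adjusted income: 120,700 Ft + 34,100 Ft + 16,900 Ft + 21,500 Ft + 12,800 Ft = 206,000 Ft
  Exemption: 78,000 Ft − 20% × (206,000 Ft − 202,000 Ft) = 78,000 Ft − 800 Ft = 77,200 Ft
  Base: 206,000 Ft − 77,200 Ft = 128,800 Ft
  128,800 Ft × 25% = 32,200 Ft

32,200 Ft ≤ 36,979 Ft, so no add-on is due.

0 Ft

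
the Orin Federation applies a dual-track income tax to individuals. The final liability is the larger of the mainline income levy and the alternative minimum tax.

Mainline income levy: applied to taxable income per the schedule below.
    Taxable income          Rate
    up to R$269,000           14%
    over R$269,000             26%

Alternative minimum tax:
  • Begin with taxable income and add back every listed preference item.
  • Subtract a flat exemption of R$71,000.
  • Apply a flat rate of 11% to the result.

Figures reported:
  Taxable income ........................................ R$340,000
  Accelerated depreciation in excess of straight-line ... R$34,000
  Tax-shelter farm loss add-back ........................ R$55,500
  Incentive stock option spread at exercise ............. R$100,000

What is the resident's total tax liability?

Mainline income levy:
  R$269,000 × 14% = R$37,660
  R$71,000 × 26% = R$18,460
  → R$56,120

Alternative minimum tax:
  Adjusted income: R$340,000 + R$34,000 + R$55,500 + R$100,000 = R$529,500
  Less exemption R$71,000 → base R$458,500
  R$458,500 × 11% = R$50,435

R$56,120 > R$50,435, so the mainline income levy governs.

R$56,120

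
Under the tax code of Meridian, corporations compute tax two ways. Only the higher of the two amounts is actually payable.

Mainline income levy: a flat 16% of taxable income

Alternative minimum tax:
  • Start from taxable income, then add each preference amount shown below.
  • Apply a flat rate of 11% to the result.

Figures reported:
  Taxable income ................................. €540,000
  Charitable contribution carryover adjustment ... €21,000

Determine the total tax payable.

Alternative minimum tax:
  Adjusted income: €540,000 + €21,000 = €561,000
  €561,000 × 11% = €61,710

Mainline income levy:
  €540,000 × 16% = €86,400

€86,400 > €61,710, so the mainline income levy governs.

€86,400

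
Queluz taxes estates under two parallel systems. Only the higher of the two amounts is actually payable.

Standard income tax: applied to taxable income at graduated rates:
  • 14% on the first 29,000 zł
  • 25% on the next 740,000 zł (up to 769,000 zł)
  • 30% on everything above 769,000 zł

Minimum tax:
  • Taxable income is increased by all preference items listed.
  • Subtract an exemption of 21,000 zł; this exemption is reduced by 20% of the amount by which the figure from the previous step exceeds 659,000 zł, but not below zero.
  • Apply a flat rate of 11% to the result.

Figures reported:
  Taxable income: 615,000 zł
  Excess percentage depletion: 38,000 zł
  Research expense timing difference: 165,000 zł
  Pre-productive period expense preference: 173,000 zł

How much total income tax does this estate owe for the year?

150,560 zł

Minimum tax:
  Adjusted income: 615,000 zł + 38,000 zł + 165,000 zł + 173,000 zł = 991,000 zł
  Exemption: 20% × (991,000 zł − 659,000 zł) = 66,400 zł ≥ 21,000 zł, so the exemption is fully phased out
  Base: 991,000 zł − 0 zł = 991,000 zł
  991,000 zł × 11% = 109,010 zł

Standard income tax:
  29,000 zł × 14% = 4,060 zł
  586,000 zł × 25% = 146,500 zł
  → 150,560 zł

150,560 zł > 109,010 zł, so the standard income tax governs.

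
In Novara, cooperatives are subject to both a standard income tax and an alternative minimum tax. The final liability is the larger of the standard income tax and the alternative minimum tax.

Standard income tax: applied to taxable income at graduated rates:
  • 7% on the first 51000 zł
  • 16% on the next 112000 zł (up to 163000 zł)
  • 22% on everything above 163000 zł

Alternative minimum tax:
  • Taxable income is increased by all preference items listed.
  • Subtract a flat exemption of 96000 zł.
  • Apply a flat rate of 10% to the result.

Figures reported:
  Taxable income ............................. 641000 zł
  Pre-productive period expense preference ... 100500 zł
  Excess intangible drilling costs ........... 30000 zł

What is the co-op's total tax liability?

126650 zł

Alternative minimum tax:
  Adjusted income: 641000 zł + 100500 zł + 30000 zł = 771500 zł
  Less exemption 96000 zł → base 675500 zł
  675500 zł × 10% = 67550 zł

Standard income tax:
  51000 zł × 7% = 3570 zł
  112000 zł × 16% = 17920 zł
  478000 zł × 22% = 105160 zł
  → 126650 zł

126650 zł > 67550 zł, so the standard income tax governs.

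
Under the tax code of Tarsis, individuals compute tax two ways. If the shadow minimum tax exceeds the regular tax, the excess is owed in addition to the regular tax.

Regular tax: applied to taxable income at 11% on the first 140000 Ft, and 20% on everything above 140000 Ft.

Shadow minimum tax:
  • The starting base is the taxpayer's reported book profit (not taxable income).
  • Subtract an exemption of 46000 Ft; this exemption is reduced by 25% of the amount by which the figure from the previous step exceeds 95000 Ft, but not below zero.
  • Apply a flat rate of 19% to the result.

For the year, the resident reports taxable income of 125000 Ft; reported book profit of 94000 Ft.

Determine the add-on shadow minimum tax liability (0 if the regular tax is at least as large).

0 Ft

Shadow minimum tax:
  Base (reported book profit): 94000 Ft
  Exemption: 94000 Ft ≤ 95000 Ft, so full 46000 Ft applies
  Base: 94000 Ft − 46000 Ft = 48000 Ft
  48000 Ft × 19% = 9120 Ft

Regular tax:
  125000 Ft × 11% = 13750 Ft

9120 Ft ≤ 13750 Ft, so no add-on is due.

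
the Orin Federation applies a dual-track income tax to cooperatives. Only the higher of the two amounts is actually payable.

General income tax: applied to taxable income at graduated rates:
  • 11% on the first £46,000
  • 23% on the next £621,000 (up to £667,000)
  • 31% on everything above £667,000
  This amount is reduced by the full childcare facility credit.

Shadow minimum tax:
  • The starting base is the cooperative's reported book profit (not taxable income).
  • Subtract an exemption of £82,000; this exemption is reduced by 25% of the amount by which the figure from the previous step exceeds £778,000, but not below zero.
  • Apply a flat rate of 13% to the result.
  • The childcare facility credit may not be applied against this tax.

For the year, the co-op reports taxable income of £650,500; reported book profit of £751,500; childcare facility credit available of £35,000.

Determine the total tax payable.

£109,095

Shadow minimum tax:
  Base (reported book profit): £751,500
  Exemption: £751,500 ≤ £778,000, so full £82,000 applies
  Base: £751,500 − £82,000 = £669,500
  £669,500 × 13% = £87,035

General income tax:
  £46,000 × 11% = £5,060
  £604,500 × 23% = £139,035
  → £144,095
  Less childcare facility credit £35,000 → £109,095

£109,095 > £87,035, so the general income tax governs.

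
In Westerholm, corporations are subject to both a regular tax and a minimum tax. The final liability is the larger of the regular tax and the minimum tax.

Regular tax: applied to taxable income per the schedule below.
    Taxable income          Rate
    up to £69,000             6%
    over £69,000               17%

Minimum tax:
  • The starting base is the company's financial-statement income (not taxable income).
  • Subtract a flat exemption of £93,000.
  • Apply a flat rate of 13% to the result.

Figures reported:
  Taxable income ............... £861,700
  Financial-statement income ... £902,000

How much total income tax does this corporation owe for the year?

Minimum tax:
  Base (financial-statement income): £902,000
  Less exemption £93,000 → base £809,000
  £809,000 × 13% = £105,170

Regular tax:
  £69,000 × 6% = £4,140
  £792,700 × 17% = £134,759
  → £138,899

£138,899 > £105,170, so the regular tax governs.

£138,899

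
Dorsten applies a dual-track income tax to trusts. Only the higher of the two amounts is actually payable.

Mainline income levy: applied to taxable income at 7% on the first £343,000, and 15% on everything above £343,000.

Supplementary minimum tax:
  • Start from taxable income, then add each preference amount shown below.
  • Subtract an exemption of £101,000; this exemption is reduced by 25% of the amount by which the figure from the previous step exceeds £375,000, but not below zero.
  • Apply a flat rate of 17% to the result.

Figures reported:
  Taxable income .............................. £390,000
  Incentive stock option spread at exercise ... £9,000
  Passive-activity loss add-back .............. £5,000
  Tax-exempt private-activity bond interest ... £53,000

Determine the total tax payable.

Mainline income levy:
  £343,000 × 7% = £24,010
  £47,000 × 15% = £7,050
  → £31,060

Supplementary minimum tax:
  Adjusted income: £390,000 + £9,000 + £5,000 + £53,000 = £457,000
  Exemption: £101,000 − 25% × (£457,000 − £375,000) = £101,000 − £20,500 = £80,500
  Base: £457,000 − £80,500 = £376,500
  £376,500 × 17% = £64,005

£64,005 > £31,060, so the supplementary minimum tax is the binding amount.

£64,005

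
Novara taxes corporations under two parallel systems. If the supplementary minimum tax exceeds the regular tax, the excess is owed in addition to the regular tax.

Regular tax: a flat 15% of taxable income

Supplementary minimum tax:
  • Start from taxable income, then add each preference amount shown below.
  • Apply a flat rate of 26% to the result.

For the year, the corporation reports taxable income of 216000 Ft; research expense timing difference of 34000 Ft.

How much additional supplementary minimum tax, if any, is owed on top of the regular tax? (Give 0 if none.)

Regular tax:
  216000 Ft × 15% = 32400 Ft

Supplementary minimum tax:
  Adjusted income: 216000 Ft + 34000 Ft = 250000 Ft
  250000 Ft × 26% = 65000 Ft

Excess of supplementary minimum tax over regular tax: 65000 Ft − 32400 Ft = 32600 Ft.

32600 Ft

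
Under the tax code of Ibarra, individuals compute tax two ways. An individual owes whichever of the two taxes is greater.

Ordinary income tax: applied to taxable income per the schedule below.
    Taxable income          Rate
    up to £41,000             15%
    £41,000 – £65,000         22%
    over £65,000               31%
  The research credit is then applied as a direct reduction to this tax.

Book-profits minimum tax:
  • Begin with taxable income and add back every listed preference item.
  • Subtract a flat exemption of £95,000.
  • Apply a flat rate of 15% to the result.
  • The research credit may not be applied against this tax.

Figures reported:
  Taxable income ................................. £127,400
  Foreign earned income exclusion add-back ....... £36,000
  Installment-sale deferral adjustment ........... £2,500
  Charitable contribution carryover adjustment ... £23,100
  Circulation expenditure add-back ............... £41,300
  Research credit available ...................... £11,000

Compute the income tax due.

Ordinary income tax:
  £41,000 × 15% = £6,150
  £24,000 × 22% = £5,280
  £62,400 × 31% = £19,344
  → £30,774
  Less research credit £11,000 → £19,774

Book-profits minimum tax:
  Adjusted income: £127,400 + £36,000 + £2,500 + £23,100 + £41,300 = £230,300
  Less exemption £95,000 → base £135,300
  £135,300 × 15% = £20,295

£20,295 > £19,774, so the book-profits minimum tax is the binding amount.

£20,295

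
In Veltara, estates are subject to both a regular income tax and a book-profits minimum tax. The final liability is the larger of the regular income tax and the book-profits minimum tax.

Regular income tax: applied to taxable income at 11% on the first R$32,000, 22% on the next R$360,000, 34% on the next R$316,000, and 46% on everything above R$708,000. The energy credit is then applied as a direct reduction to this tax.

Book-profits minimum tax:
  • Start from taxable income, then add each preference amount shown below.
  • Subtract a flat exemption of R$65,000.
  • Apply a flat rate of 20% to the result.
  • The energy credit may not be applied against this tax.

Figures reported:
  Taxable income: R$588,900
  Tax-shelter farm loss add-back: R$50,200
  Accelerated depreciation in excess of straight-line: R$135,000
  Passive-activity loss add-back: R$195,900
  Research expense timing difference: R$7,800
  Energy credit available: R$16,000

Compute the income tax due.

Regular income tax:
  R$32,000 × 11% = R$3,520
  R$360,000 × 22% = R$79,200
  R$196,900 × 34% = R$66,946
  → R$149,666
  Less energy credit R$16,000 → R$133,666

Book-profits minimum tax:
  Adjusted income: R$588,900 + R$50,200 + R$135,000 + R$195,900 + R$7,800 = R$977,800
  Less exemption R$65,000 → base R$912,800
  R$912,800 × 20% = R$182,560

R$182,560 > R$133,666, so the book-profits minimum tax is the binding amount.

R$182,560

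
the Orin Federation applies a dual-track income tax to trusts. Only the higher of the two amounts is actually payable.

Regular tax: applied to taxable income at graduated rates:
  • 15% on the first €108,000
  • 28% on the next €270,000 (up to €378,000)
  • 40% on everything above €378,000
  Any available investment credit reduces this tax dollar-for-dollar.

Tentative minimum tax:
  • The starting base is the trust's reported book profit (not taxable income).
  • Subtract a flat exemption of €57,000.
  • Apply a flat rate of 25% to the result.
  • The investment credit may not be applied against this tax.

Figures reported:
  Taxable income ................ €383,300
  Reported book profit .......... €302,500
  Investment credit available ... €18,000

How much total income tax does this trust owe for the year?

Tentative minimum tax:
  Base (reported book profit): €302,500
  Less exemption €57,000 → base €245,500
  €245,500 × 25% = €61,375

Regular tax:
  €108,000 × 15% = €16,200
  €270,000 × 28% = €75,600
  €5,300 × 40% = €2,120
  → €93,920
  Less investment credit €18,000 → €75,920

€75,920 > €61,375, so the regular tax governs.

€75,920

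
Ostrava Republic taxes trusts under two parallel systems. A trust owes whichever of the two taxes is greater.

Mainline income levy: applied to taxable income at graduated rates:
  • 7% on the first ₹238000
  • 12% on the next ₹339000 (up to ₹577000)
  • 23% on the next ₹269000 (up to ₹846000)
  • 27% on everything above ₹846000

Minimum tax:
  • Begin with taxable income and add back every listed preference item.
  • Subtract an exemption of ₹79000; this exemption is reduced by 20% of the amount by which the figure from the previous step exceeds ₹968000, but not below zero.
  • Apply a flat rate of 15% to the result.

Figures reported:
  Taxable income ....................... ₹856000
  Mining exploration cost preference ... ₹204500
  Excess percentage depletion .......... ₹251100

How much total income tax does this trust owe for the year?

Mainline income levy:
  ₹238000 × 7% = ₹16660
  ₹339000 × 12% = ₹40680
  ₹269000 × 23% = ₹61870
  ₹10000 × 27% = ₹2700
  → ₹121910

Minimum tax:
  Adjusted income: ₹856000 + ₹204500 + ₹251100 = ₹1311600
  Exemption: ₹79000 − 20% × (₹1311600 − ₹968000) = ₹79000 − ₹68720 = ₹10280
  Base: ₹1311600 − ₹10280 = ₹1301320
  ₹1301320 × 15% = ₹195198

₹195198 > ₹121910, so the minimum tax is the binding amount.

₹195198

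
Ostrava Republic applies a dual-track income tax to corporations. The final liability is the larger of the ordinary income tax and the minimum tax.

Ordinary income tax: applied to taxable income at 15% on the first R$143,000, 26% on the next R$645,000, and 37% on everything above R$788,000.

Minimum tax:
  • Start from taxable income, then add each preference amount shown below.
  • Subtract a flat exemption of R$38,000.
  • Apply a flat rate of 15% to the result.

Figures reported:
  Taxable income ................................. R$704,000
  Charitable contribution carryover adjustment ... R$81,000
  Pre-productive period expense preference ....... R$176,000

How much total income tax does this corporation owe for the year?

Minimum tax:
  Adjusted income: R$704,000 + R$81,000 + R$176,000 = R$961,000
  Less exemption R$38,000 → base R$923,000
  R$923,000 × 15% = R$138,450

Ordinary income tax:
  R$143,000 × 15% = R$21,450
  R$561,000 × 26% = R$145,860
  → R$167,310

R$167,310 > R$138,450, so the ordinary income tax governs.

R$167,310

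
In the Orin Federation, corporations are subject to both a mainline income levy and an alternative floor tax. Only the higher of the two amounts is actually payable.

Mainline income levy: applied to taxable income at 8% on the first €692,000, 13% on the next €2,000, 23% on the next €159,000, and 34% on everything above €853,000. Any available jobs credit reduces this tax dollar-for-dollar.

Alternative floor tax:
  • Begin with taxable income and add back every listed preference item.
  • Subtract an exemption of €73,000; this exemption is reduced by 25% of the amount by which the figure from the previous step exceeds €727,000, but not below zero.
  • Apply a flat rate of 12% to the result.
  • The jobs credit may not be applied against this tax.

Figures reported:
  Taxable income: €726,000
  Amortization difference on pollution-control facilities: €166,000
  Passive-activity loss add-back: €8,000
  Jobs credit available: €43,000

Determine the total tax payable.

Mainline income levy:
  €692,000 × 8% = €55,360
  €2,000 × 13% = €260
  €32,000 × 23% = €7,360
  → €62,980
  Less jobs credit €43,000 → €19,980

Alternative floor tax:
  Adjusted income: €726,000 + €166,000 + €8,000 = €900,000
  Exemption: €73,000 − 25% × (€900,000 − €727,000) = €73,000 − €43,250 = €29,750
  Base: €900,000 − €29,750 = €870,250
  €870,250 × 12% = €104,430

€104,430 > €19,980, so the alternative floor tax is the binding amount.

€104,430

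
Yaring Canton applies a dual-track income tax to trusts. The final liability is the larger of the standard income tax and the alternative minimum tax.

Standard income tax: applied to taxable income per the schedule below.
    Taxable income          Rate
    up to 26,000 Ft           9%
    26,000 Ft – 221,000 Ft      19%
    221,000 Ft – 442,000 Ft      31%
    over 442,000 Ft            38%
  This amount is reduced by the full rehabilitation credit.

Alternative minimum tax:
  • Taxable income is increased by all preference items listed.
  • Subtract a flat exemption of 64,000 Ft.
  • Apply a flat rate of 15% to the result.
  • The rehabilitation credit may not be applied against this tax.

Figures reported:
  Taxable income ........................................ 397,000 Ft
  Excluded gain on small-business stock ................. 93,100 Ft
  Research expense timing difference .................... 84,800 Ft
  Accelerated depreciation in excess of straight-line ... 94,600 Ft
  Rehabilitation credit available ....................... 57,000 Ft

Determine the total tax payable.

Standard income tax:
  26,000 Ft × 9% = 2,340 Ft
  195,000 Ft × 19% = 37,050 Ft
  176,000 Ft × 31% = 54,560 Ft
  → 93,950 Ft
  Less rehabilitation credit 57,000 Ft → 36,950 Ft

Alternative minimum tax:
  Adjusted income: 397,000 Ft + 93,100 Ft + 84,800 Ft + 94,600 Ft = 669,500 Ft
  Less exemption 64,000 Ft → base 605,500 Ft
  605,500 Ft × 15% = 90,825 Ft

90,825 Ft > 36,950 Ft, so the alternative minimum tax is the binding amount.

90,825 Ft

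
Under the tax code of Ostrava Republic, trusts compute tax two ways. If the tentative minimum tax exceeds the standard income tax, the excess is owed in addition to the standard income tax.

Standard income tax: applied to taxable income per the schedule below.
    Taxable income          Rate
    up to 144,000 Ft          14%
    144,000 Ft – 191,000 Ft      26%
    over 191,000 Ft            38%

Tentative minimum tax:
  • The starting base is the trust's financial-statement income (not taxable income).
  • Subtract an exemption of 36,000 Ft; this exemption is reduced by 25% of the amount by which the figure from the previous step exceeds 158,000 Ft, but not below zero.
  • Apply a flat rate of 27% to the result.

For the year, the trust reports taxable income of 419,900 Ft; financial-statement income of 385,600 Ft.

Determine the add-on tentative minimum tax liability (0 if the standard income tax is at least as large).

Tentative minimum tax:
  Base (financial-statement income): 385,600 Ft
  Exemption: 25% × (385,600 Ft − 158,000 Ft) = 56,900 Ft ≥ 36,000 Ft, so the exemption is fully phased out
  Base: 385,600 Ft − 0 Ft = 385,600 Ft
  385,600 Ft × 27% = 104,112 Ft

Standard income tax:
  144,000 Ft × 14% = 20,160 Ft
  47,000 Ft × 26% = 12,220 Ft
  228,900 Ft × 38% = 86,982 Ft
  → 119,362 Ft

104,112 Ft ≤ 119,362 Ft, so no add-on is due.

0 Ft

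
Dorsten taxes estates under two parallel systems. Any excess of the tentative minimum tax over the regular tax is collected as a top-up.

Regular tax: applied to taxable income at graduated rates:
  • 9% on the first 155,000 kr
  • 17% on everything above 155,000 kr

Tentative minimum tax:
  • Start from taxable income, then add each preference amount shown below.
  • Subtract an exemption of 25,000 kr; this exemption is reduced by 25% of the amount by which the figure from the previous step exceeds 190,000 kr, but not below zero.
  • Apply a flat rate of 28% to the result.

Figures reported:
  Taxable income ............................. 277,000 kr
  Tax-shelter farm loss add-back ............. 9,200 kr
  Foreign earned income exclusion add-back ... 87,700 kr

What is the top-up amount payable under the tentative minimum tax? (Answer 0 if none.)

70,002 kr

Regular tax:
  155,000 kr × 9% = 13,950 kr
  122,000 kr × 17% = 20,740 kr
  → 34,690 kr

Tentative minimum tax:
  Adjusted income: 277,000 kr + 9,200 kr + 87,700 kr = 373,900 kr
  Exemption: 25% × (373,900 kr − 190,000 kr) = 45,975 kr ≥ 25,000 kr, so the exemption is fully phased out
  Base: 373,900 kr − 0 kr = 373,900 kr
  373,900 kr × 28% = 104,692 kr

Excess of tentative minimum tax over regular tax: 104,692 kr − 34,690 kr = 70,002 kr.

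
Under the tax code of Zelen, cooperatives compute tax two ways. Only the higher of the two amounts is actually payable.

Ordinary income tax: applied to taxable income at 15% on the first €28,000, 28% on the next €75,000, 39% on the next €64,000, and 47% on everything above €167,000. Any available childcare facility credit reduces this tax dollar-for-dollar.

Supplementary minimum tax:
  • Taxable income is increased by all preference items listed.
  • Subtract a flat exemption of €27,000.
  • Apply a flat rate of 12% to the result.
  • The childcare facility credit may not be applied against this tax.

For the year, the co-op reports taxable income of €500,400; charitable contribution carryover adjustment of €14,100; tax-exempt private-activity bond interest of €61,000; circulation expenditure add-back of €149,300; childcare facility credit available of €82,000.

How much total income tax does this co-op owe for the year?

€124,858

Ordinary income tax:
  €28,000 × 15% = €4,200
  €75,000 × 28% = €21,000
  €64,000 × 39% = €24,960
  €333,400 × 47% = €156,698
  → €206,858
  Less childcare facility credit €82,000 → €124,858

Supplementary minimum tax:
  Adjusted income: €500,400 + €14,100 + €61,000 + €149,300 = €724,800
  Less exemption €27,000 → base €697,800
  €697,800 × 12% = €83,736

€124,858 > €83,736, so the ordinary income tax governs.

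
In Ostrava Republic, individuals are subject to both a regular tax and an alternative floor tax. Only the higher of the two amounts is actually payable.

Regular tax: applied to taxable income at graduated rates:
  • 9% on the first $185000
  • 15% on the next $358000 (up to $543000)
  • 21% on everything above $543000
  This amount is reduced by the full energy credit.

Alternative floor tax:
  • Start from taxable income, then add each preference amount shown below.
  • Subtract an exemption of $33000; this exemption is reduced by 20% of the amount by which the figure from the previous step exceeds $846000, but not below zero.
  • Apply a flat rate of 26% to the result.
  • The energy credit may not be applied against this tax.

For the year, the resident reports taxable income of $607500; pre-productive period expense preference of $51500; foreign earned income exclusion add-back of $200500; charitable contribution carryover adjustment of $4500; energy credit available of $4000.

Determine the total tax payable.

Alternative floor tax:
  Adjusted income: $607500 + $51500 + $200500 + $4500 = $864000
  Exemption: $33000 − 20% × ($864000 − $846000) = $33000 − $3600 = $29400
  Base: $864000 − $29400 = $834600
  $834600 × 26% = $216996

Regular tax:
  $185000 × 9% = $16650
  $358000 × 15% = $53700
  $64500 × 21% = $13545
  → $83895
  Less energy credit $4000 → $79895

$216996 > $79895, so the alternative floor tax is the binding amount.

$216996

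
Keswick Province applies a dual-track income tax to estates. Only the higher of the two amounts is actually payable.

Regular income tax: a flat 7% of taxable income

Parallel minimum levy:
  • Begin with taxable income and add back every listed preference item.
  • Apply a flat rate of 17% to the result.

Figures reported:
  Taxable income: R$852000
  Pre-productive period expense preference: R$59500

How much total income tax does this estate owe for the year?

R$154955

Parallel minimum levy:
  Adjusted income: R$852000 + R$59500 = R$911500
  R$911500 × 17% = R$154955

Regular income tax:
  R$852000 × 7% = R$59640

R$154955 > R$59640, so the parallel minimum levy is the binding amount.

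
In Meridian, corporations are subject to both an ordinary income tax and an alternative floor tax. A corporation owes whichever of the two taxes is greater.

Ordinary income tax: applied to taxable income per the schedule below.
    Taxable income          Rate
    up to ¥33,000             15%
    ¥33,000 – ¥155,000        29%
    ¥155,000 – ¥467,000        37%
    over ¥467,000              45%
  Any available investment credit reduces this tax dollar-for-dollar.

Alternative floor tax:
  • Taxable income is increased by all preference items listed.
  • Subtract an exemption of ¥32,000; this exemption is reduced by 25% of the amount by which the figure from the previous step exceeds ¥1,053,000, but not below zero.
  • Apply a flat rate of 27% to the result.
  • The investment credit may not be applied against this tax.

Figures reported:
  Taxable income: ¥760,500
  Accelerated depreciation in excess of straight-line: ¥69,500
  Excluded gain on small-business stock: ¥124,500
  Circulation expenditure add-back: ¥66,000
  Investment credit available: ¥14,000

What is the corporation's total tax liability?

Ordinary income tax:
  ¥33,000 × 15% = ¥4,950
  ¥122,000 × 29% = ¥35,380
  ¥312,000 × 37% = ¥115,440
  ¥293,500 × 45% = ¥132,075
  → ¥287,845
  Less investment credit ¥14,000 → ¥273,845

Alternative floor tax:
  Adjusted income: ¥760,500 + ¥69,500 + ¥124,500 + ¥66,000 = ¥1,020,500
  Exemption: ¥1,020,500 ≤ ¥1,053,000, so full ¥32,000 applies
  Base: ¥1,020,500 − ¥32,000 = ¥988,500
  ¥988,500 × 27% = ¥266,895

¥273,845 > ¥266,895, so the ordinary income tax governs.

¥273,845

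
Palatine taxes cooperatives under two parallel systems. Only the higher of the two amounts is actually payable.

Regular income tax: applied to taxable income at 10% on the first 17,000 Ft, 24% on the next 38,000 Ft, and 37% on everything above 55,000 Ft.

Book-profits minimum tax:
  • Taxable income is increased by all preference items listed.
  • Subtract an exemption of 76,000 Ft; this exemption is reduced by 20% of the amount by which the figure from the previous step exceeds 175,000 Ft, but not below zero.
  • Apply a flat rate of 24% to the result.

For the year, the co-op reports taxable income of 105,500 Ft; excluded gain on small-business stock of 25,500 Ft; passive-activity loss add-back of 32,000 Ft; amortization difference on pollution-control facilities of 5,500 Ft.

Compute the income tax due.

29,505 Ft

Book-profits minimum tax:
  Adjusted income: 105,500 Ft + 25,500 Ft + 32,000 Ft + 5,500 Ft = 168,500 Ft
  Exemption: 168,500 Ft ≤ 175,000 Ft, so full 76,000 Ft applies
  Base: 168,500 Ft − 76,000 Ft = 92,500 Ft
  92,500 Ft × 24% = 22,200 Ft

Regular income tax:
  17,000 Ft × 10% = 1,700 Ft
  38,000 Ft × 24% = 9,120 Ft
  50,500 Ft × 37% = 18,685 Ft
  → 29,505 Ft

29,505 Ft > 22,200 Ft, so the regular income tax governs.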